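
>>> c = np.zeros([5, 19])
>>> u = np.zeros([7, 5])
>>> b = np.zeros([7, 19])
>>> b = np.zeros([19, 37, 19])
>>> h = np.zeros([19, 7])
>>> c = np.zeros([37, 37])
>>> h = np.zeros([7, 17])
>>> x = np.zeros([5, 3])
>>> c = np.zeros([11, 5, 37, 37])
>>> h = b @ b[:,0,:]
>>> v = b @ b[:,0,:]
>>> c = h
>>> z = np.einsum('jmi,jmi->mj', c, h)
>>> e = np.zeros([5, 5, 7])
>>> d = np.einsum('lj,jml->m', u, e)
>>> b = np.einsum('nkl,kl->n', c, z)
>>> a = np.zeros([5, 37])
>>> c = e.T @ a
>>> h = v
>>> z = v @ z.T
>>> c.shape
(7, 5, 37)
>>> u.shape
(7, 5)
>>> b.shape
(19,)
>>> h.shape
(19, 37, 19)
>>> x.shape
(5, 3)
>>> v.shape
(19, 37, 19)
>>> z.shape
(19, 37, 37)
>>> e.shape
(5, 5, 7)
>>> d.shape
(5,)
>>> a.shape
(5, 37)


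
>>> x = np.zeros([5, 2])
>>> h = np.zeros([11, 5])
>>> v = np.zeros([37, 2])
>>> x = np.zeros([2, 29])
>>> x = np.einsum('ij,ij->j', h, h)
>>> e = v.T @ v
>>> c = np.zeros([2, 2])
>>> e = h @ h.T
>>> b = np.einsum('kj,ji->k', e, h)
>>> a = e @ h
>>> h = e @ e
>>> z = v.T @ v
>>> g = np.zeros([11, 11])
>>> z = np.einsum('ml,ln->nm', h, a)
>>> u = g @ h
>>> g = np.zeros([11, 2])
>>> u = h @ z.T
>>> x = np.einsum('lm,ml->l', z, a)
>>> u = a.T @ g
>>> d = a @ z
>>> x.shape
(5,)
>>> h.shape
(11, 11)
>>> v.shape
(37, 2)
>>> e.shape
(11, 11)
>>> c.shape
(2, 2)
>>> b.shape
(11,)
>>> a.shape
(11, 5)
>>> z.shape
(5, 11)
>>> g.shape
(11, 2)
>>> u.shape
(5, 2)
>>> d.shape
(11, 11)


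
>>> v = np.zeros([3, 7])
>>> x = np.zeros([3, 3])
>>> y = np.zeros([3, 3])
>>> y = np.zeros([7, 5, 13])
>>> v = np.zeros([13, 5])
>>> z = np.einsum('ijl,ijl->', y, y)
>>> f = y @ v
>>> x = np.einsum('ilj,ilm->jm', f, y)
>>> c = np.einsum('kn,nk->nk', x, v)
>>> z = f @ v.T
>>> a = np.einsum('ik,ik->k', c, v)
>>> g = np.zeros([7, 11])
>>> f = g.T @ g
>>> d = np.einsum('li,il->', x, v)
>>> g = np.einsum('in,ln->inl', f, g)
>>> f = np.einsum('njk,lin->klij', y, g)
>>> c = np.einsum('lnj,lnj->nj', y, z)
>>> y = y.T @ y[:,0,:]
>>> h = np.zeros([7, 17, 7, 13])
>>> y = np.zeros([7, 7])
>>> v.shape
(13, 5)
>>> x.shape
(5, 13)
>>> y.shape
(7, 7)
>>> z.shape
(7, 5, 13)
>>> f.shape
(13, 11, 11, 5)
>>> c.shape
(5, 13)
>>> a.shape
(5,)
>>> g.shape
(11, 11, 7)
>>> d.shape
()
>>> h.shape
(7, 17, 7, 13)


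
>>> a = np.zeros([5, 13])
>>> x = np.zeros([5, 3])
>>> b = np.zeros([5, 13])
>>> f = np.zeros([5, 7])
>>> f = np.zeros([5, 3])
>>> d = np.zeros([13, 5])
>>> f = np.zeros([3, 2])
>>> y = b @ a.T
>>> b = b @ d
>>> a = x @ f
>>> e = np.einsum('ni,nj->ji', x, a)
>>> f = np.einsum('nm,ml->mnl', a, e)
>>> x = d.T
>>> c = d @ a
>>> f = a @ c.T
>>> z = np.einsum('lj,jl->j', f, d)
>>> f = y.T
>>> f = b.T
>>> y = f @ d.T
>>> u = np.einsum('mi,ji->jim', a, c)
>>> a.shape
(5, 2)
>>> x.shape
(5, 13)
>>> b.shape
(5, 5)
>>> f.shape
(5, 5)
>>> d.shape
(13, 5)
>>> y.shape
(5, 13)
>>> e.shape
(2, 3)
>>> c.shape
(13, 2)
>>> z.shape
(13,)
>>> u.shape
(13, 2, 5)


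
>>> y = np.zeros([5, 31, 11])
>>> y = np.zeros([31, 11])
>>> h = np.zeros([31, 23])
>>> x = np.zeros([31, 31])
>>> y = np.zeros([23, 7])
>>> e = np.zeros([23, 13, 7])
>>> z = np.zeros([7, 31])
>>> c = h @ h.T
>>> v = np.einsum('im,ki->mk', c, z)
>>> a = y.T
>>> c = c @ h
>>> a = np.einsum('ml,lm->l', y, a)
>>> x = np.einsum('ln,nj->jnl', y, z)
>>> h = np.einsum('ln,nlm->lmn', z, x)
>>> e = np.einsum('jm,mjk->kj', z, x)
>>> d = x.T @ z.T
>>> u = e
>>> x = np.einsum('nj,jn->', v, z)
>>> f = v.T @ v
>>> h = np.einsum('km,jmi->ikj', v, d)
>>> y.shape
(23, 7)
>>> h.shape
(7, 31, 23)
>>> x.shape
()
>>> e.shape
(23, 7)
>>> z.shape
(7, 31)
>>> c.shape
(31, 23)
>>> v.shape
(31, 7)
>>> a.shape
(7,)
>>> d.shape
(23, 7, 7)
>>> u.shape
(23, 7)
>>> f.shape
(7, 7)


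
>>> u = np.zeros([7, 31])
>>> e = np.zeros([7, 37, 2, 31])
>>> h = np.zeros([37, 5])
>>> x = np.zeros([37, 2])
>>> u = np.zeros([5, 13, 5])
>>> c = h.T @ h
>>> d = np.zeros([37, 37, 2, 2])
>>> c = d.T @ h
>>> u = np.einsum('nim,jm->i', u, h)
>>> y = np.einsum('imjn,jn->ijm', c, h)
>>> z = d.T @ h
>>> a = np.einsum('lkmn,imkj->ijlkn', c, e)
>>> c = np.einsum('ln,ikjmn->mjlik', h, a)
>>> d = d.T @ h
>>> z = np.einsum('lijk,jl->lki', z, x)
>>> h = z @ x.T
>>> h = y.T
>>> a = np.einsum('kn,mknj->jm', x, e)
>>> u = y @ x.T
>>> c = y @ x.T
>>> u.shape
(2, 37, 37)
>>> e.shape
(7, 37, 2, 31)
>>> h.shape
(2, 37, 2)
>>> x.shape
(37, 2)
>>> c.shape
(2, 37, 37)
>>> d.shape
(2, 2, 37, 5)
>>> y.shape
(2, 37, 2)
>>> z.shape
(2, 5, 2)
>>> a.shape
(31, 7)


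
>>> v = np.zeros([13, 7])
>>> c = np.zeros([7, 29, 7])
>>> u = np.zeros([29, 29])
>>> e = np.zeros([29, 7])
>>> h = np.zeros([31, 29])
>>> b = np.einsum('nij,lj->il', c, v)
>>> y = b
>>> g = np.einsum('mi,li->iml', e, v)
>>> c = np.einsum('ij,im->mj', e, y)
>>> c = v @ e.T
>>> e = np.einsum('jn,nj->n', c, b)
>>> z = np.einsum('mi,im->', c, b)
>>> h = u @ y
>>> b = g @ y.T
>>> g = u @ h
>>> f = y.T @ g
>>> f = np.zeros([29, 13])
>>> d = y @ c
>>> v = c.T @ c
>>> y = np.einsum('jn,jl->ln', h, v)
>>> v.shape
(29, 29)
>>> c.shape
(13, 29)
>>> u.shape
(29, 29)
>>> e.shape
(29,)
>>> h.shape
(29, 13)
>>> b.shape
(7, 29, 29)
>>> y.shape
(29, 13)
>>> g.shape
(29, 13)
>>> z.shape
()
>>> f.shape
(29, 13)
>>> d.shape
(29, 29)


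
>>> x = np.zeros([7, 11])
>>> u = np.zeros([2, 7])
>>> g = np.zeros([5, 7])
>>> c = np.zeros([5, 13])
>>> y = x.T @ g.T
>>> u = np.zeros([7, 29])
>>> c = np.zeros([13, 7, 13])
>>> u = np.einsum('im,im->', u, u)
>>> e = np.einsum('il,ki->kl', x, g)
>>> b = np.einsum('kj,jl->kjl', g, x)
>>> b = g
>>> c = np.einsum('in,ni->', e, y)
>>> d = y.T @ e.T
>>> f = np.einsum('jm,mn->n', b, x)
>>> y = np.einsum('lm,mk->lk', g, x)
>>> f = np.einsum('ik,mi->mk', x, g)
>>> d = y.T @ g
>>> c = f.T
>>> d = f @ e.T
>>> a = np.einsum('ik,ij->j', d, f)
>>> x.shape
(7, 11)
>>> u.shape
()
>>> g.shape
(5, 7)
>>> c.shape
(11, 5)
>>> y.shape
(5, 11)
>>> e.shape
(5, 11)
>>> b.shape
(5, 7)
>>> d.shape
(5, 5)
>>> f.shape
(5, 11)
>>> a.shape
(11,)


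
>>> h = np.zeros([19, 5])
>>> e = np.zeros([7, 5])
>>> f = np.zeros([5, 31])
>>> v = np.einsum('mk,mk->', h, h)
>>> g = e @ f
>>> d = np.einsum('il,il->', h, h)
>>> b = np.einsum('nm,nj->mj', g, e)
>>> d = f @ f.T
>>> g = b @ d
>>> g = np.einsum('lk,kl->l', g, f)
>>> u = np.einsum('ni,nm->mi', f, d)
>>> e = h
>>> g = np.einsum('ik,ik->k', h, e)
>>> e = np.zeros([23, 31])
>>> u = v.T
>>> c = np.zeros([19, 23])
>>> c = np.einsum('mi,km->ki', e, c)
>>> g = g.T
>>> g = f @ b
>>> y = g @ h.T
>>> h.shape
(19, 5)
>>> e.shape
(23, 31)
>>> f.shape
(5, 31)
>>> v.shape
()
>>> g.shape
(5, 5)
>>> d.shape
(5, 5)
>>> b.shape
(31, 5)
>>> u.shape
()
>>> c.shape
(19, 31)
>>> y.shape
(5, 19)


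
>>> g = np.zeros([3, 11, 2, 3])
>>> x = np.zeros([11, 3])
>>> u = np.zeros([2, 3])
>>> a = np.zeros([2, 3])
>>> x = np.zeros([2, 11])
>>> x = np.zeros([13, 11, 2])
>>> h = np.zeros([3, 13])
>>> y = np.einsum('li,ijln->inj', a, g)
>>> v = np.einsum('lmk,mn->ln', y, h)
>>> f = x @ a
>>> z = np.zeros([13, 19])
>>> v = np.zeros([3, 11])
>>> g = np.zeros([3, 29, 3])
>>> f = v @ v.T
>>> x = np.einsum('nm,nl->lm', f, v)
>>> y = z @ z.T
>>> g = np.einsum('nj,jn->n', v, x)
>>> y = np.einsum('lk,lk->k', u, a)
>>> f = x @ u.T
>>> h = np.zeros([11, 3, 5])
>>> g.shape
(3,)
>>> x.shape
(11, 3)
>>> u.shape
(2, 3)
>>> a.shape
(2, 3)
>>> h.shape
(11, 3, 5)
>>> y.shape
(3,)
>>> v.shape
(3, 11)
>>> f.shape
(11, 2)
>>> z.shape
(13, 19)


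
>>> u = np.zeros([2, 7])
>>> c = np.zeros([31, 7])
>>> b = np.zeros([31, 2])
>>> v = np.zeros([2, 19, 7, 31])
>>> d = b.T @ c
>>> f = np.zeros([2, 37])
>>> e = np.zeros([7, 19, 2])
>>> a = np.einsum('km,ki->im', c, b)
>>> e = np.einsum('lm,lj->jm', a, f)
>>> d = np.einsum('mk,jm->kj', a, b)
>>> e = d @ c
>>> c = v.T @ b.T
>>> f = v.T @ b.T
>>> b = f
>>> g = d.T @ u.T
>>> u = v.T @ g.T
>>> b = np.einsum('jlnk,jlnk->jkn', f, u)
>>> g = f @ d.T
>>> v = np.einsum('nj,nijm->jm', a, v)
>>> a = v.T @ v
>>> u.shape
(31, 7, 19, 31)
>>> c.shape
(31, 7, 19, 31)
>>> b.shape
(31, 31, 19)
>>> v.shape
(7, 31)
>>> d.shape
(7, 31)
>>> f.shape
(31, 7, 19, 31)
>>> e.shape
(7, 7)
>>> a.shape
(31, 31)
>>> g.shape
(31, 7, 19, 7)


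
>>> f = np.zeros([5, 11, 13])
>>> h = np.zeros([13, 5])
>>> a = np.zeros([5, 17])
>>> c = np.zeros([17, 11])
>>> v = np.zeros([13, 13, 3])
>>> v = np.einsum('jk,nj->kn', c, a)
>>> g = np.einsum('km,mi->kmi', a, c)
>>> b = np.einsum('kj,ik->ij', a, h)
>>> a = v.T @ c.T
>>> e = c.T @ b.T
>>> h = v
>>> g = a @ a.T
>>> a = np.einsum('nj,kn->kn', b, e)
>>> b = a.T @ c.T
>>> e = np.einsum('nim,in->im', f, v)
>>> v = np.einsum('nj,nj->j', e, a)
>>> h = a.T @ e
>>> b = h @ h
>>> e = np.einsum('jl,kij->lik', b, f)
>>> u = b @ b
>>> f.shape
(5, 11, 13)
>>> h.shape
(13, 13)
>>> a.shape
(11, 13)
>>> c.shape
(17, 11)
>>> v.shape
(13,)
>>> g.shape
(5, 5)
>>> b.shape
(13, 13)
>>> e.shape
(13, 11, 5)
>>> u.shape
(13, 13)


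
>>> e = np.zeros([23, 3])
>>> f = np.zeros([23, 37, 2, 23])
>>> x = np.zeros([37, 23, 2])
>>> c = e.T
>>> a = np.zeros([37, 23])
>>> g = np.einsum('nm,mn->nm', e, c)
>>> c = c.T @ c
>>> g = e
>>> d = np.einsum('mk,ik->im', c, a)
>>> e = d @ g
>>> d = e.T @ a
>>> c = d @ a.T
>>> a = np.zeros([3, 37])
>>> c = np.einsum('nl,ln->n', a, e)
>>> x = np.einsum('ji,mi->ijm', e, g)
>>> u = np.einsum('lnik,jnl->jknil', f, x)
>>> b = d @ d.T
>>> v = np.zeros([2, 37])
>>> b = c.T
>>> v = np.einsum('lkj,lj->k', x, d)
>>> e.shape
(37, 3)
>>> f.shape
(23, 37, 2, 23)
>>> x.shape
(3, 37, 23)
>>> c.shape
(3,)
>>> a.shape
(3, 37)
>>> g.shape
(23, 3)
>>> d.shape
(3, 23)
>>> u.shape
(3, 23, 37, 2, 23)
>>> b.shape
(3,)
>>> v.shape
(37,)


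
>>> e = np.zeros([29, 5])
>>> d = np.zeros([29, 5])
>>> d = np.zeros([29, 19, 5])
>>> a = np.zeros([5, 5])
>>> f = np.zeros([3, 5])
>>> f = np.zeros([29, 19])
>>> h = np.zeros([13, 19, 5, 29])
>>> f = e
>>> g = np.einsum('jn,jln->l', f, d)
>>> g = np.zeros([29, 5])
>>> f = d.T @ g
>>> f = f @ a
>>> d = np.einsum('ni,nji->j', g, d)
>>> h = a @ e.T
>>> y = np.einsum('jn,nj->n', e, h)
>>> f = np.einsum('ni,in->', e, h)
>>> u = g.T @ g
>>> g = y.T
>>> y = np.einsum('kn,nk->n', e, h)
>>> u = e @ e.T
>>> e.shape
(29, 5)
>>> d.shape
(19,)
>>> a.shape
(5, 5)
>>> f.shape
()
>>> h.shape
(5, 29)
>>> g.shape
(5,)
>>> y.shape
(5,)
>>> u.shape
(29, 29)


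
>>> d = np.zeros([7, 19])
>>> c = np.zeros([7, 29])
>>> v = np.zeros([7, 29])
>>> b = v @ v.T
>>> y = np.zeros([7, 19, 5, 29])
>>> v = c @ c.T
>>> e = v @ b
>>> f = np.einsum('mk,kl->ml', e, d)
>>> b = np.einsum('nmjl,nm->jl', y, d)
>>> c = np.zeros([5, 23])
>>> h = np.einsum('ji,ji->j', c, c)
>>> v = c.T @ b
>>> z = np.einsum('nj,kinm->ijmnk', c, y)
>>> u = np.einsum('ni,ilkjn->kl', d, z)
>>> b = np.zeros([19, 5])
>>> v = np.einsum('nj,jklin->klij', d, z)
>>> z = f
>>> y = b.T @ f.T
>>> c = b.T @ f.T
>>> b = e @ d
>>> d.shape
(7, 19)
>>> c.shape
(5, 7)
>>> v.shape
(23, 29, 5, 19)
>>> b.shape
(7, 19)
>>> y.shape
(5, 7)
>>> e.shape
(7, 7)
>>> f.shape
(7, 19)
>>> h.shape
(5,)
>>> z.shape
(7, 19)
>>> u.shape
(29, 23)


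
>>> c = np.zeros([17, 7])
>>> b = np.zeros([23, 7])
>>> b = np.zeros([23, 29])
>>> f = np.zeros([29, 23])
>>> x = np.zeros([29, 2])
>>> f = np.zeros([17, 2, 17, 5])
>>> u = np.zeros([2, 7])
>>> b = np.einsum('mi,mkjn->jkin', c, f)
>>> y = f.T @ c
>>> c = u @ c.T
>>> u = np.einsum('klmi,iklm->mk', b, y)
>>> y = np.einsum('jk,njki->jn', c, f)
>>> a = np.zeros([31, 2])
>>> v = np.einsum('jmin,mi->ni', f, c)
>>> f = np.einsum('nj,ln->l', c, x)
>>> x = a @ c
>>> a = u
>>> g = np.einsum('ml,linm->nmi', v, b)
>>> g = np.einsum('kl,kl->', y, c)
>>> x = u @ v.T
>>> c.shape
(2, 17)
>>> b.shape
(17, 2, 7, 5)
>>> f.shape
(29,)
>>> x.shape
(7, 5)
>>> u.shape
(7, 17)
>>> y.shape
(2, 17)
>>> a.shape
(7, 17)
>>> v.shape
(5, 17)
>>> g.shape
()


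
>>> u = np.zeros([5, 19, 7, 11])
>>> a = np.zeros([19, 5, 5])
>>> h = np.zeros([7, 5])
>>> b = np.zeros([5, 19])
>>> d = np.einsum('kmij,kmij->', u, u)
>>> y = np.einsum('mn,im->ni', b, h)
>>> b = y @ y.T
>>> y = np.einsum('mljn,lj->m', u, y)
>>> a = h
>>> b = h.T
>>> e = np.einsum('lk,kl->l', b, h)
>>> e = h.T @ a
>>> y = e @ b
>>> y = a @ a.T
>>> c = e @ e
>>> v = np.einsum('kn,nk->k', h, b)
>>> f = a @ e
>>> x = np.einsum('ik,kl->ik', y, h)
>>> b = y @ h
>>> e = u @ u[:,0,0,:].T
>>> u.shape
(5, 19, 7, 11)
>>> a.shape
(7, 5)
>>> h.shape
(7, 5)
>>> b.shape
(7, 5)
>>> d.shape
()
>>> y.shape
(7, 7)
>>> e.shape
(5, 19, 7, 5)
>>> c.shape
(5, 5)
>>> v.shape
(7,)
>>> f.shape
(7, 5)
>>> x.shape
(7, 7)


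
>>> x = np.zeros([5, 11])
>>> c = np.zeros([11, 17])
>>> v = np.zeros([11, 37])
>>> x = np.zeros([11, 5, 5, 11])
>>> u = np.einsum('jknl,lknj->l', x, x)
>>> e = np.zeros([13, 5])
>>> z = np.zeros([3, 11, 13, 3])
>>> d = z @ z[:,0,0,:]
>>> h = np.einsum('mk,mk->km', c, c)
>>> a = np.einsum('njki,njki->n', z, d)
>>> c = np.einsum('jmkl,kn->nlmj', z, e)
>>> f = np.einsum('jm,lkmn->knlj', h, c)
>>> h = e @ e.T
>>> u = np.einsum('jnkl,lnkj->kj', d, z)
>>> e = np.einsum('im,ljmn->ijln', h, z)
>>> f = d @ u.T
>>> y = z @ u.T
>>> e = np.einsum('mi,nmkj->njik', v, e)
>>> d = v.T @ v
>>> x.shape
(11, 5, 5, 11)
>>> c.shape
(5, 3, 11, 3)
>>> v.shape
(11, 37)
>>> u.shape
(13, 3)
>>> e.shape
(13, 3, 37, 3)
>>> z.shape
(3, 11, 13, 3)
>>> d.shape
(37, 37)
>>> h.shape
(13, 13)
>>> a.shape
(3,)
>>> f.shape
(3, 11, 13, 13)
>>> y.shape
(3, 11, 13, 13)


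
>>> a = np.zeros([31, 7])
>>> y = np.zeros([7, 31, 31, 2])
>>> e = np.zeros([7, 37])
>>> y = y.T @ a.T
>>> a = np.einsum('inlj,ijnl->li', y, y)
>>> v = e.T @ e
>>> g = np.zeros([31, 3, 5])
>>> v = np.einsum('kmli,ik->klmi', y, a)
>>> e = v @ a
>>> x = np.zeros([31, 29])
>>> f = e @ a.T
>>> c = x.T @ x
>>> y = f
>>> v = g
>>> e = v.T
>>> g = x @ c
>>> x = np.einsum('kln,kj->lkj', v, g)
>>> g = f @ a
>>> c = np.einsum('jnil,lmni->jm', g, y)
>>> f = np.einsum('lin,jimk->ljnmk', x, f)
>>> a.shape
(31, 2)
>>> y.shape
(2, 31, 31, 31)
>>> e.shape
(5, 3, 31)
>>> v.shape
(31, 3, 5)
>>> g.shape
(2, 31, 31, 2)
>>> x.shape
(3, 31, 29)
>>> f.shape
(3, 2, 29, 31, 31)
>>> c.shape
(2, 31)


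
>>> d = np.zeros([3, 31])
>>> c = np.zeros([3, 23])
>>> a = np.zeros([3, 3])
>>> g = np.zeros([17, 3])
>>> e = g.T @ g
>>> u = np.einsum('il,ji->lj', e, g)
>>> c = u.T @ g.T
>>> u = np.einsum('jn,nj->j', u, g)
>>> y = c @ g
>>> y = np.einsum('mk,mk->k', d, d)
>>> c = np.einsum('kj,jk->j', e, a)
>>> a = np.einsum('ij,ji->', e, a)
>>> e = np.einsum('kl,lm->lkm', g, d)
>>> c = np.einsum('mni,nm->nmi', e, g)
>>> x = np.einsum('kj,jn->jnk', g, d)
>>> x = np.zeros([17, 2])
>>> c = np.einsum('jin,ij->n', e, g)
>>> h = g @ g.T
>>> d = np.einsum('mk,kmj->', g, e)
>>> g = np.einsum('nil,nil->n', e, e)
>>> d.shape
()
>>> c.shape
(31,)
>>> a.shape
()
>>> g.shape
(3,)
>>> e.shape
(3, 17, 31)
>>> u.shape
(3,)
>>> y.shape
(31,)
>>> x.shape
(17, 2)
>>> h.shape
(17, 17)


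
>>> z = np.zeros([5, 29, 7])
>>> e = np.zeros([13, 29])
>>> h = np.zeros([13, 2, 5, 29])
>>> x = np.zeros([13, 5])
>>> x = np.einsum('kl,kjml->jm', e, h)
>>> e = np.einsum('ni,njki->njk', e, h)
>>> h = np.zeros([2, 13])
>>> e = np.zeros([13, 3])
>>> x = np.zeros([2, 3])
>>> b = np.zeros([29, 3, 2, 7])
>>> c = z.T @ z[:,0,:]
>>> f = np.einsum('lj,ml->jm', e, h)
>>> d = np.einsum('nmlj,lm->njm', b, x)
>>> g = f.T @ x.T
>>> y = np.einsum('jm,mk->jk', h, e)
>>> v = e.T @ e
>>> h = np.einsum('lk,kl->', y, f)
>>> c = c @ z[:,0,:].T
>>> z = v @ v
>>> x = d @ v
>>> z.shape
(3, 3)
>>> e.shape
(13, 3)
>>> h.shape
()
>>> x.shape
(29, 7, 3)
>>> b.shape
(29, 3, 2, 7)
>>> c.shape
(7, 29, 5)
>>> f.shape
(3, 2)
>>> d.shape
(29, 7, 3)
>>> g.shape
(2, 2)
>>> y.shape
(2, 3)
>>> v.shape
(3, 3)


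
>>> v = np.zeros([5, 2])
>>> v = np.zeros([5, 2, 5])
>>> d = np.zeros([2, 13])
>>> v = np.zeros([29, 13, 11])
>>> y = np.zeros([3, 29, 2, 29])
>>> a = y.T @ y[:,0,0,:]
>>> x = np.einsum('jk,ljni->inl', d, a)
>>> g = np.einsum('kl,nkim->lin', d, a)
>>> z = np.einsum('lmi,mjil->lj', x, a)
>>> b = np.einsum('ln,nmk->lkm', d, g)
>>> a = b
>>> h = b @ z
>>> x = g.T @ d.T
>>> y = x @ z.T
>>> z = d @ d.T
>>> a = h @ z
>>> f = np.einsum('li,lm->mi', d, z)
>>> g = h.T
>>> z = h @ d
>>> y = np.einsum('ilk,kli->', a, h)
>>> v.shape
(29, 13, 11)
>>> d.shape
(2, 13)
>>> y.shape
()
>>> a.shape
(2, 29, 2)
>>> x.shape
(29, 29, 2)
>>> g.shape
(2, 29, 2)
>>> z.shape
(2, 29, 13)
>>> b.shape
(2, 29, 29)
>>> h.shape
(2, 29, 2)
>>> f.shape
(2, 13)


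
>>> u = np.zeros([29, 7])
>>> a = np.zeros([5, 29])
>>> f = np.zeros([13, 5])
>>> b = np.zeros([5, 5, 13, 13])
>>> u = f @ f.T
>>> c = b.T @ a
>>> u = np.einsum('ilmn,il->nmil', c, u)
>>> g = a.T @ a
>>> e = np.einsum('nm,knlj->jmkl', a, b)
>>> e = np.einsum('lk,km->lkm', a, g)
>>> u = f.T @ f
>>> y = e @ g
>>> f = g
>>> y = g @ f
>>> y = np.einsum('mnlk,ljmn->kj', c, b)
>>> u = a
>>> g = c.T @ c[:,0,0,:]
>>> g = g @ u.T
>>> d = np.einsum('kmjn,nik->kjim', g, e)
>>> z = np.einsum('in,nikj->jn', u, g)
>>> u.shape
(5, 29)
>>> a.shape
(5, 29)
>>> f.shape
(29, 29)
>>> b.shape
(5, 5, 13, 13)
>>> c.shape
(13, 13, 5, 29)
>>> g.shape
(29, 5, 13, 5)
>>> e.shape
(5, 29, 29)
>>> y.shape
(29, 5)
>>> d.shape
(29, 13, 29, 5)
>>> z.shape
(5, 29)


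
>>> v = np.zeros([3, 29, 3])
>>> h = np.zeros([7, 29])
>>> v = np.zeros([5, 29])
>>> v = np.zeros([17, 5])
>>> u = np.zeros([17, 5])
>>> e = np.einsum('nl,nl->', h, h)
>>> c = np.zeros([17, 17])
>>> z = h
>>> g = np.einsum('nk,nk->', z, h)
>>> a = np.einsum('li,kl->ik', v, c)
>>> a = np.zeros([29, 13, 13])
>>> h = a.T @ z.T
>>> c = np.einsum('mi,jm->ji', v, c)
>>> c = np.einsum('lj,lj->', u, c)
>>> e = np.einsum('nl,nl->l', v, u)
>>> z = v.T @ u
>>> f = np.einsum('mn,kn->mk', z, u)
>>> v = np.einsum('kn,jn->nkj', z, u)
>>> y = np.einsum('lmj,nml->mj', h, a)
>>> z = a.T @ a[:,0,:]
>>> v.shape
(5, 5, 17)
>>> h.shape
(13, 13, 7)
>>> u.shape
(17, 5)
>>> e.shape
(5,)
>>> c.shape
()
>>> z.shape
(13, 13, 13)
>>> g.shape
()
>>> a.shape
(29, 13, 13)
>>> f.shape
(5, 17)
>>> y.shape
(13, 7)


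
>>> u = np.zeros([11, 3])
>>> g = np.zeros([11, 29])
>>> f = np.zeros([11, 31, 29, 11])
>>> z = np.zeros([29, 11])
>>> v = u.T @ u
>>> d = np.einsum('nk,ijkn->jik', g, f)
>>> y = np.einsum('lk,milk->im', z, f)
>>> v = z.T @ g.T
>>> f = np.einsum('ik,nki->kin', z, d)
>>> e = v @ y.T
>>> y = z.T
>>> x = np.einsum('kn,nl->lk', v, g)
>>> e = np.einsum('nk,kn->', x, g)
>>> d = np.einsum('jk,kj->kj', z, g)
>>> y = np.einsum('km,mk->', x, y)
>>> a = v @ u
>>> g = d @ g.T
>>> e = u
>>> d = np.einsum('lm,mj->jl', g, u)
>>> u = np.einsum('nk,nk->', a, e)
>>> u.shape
()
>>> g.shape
(11, 11)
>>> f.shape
(11, 29, 31)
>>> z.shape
(29, 11)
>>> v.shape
(11, 11)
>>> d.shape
(3, 11)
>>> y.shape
()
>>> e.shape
(11, 3)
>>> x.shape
(29, 11)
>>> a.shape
(11, 3)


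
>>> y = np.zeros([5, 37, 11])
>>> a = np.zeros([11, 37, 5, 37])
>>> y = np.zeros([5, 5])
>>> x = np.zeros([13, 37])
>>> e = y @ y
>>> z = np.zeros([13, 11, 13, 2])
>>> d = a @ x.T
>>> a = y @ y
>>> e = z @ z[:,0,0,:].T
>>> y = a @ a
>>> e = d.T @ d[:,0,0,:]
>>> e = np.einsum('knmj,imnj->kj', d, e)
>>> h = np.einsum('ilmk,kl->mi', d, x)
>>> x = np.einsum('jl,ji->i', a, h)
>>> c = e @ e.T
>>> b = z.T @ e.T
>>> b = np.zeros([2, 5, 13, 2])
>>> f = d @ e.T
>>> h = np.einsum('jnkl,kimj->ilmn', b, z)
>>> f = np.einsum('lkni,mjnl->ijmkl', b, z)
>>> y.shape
(5, 5)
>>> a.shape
(5, 5)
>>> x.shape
(11,)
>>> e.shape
(11, 13)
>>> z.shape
(13, 11, 13, 2)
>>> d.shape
(11, 37, 5, 13)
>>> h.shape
(11, 2, 13, 5)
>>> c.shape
(11, 11)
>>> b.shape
(2, 5, 13, 2)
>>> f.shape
(2, 11, 13, 5, 2)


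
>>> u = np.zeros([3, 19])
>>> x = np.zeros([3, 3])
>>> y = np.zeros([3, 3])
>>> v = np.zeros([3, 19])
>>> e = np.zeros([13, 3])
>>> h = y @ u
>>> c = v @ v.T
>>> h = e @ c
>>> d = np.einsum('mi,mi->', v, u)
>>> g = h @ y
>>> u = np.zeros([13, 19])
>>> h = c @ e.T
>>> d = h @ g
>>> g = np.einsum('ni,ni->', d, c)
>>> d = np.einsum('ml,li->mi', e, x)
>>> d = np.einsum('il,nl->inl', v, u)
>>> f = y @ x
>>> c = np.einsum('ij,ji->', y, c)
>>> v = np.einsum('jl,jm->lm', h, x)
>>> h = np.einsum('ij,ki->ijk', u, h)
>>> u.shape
(13, 19)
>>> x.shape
(3, 3)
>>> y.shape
(3, 3)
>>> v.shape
(13, 3)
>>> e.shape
(13, 3)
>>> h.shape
(13, 19, 3)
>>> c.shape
()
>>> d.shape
(3, 13, 19)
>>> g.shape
()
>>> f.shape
(3, 3)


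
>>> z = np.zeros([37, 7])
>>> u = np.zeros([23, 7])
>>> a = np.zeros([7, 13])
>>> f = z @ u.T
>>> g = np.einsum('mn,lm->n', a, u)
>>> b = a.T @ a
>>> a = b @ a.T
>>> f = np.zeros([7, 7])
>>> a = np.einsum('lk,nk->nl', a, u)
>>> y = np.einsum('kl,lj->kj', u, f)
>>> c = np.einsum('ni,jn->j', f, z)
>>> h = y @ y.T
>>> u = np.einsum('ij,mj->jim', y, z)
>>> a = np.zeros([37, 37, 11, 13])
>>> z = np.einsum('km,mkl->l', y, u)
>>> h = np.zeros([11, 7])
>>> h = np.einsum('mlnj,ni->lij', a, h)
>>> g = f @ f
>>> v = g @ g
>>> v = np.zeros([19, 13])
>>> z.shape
(37,)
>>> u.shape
(7, 23, 37)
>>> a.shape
(37, 37, 11, 13)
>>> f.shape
(7, 7)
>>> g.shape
(7, 7)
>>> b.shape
(13, 13)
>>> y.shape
(23, 7)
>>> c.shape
(37,)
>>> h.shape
(37, 7, 13)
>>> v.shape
(19, 13)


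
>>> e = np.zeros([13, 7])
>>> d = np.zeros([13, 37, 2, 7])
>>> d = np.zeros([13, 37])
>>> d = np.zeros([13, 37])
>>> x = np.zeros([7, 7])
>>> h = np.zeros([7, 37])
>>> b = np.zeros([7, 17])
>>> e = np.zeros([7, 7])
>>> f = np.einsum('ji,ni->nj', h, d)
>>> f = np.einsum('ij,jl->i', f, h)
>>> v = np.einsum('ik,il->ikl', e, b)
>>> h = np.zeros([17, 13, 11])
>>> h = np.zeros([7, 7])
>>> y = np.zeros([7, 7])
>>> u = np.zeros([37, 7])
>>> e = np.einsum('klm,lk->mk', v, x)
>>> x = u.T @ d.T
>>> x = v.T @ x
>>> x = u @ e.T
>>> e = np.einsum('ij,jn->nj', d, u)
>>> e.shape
(7, 37)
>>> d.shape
(13, 37)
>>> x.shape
(37, 17)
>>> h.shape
(7, 7)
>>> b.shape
(7, 17)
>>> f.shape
(13,)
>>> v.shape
(7, 7, 17)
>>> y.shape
(7, 7)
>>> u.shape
(37, 7)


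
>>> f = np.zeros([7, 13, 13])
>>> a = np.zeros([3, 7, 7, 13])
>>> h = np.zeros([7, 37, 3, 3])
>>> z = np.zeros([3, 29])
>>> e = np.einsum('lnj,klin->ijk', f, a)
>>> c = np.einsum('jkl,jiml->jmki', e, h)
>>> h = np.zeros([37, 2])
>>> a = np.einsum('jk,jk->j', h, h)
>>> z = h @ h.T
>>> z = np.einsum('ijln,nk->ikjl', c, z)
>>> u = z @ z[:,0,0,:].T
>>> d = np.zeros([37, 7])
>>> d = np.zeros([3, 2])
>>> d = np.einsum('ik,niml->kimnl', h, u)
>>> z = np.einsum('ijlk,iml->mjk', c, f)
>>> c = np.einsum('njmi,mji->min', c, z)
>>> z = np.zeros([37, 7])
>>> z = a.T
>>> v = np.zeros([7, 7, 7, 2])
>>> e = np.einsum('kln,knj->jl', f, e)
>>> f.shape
(7, 13, 13)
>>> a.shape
(37,)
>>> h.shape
(37, 2)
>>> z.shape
(37,)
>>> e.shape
(3, 13)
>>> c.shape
(13, 37, 7)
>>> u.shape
(7, 37, 3, 7)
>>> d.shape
(2, 37, 3, 7, 7)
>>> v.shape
(7, 7, 7, 2)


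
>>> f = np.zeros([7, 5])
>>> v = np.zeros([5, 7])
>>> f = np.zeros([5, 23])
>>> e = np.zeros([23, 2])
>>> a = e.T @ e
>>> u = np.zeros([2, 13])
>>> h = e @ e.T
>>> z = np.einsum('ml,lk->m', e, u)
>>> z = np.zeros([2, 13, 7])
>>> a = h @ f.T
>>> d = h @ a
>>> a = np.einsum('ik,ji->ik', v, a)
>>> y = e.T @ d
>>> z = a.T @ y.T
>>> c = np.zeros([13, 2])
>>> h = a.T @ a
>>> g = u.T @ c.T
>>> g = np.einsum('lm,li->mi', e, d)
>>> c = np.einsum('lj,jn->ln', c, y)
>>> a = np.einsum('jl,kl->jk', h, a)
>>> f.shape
(5, 23)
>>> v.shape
(5, 7)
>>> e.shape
(23, 2)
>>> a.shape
(7, 5)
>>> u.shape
(2, 13)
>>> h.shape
(7, 7)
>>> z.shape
(7, 2)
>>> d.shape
(23, 5)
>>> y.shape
(2, 5)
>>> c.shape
(13, 5)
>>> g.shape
(2, 5)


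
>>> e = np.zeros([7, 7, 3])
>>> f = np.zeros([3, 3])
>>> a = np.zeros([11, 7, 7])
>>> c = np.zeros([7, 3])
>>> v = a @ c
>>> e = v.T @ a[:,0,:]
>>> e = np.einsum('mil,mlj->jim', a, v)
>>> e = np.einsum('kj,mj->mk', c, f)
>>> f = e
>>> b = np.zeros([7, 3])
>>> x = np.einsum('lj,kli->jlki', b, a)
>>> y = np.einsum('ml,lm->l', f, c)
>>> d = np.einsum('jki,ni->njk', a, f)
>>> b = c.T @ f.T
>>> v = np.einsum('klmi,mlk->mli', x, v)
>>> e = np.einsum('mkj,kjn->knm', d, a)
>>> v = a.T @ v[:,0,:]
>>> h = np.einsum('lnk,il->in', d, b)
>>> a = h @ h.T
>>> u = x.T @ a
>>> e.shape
(11, 7, 3)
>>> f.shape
(3, 7)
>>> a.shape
(3, 3)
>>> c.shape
(7, 3)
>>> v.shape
(7, 7, 7)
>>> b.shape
(3, 3)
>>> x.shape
(3, 7, 11, 7)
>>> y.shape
(7,)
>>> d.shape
(3, 11, 7)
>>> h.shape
(3, 11)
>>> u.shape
(7, 11, 7, 3)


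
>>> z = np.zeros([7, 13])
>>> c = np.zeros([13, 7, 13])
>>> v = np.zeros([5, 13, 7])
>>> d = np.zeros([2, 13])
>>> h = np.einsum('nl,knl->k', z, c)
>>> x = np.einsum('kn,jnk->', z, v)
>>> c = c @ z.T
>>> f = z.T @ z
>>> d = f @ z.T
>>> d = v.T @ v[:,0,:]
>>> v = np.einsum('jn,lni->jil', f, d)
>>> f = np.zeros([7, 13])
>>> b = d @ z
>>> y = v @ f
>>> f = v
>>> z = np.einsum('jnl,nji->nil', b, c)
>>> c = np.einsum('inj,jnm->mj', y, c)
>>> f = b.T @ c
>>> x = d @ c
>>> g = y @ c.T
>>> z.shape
(13, 7, 13)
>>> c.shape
(7, 13)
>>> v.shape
(13, 7, 7)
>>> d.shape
(7, 13, 7)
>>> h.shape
(13,)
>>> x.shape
(7, 13, 13)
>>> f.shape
(13, 13, 13)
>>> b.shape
(7, 13, 13)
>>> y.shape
(13, 7, 13)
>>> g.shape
(13, 7, 7)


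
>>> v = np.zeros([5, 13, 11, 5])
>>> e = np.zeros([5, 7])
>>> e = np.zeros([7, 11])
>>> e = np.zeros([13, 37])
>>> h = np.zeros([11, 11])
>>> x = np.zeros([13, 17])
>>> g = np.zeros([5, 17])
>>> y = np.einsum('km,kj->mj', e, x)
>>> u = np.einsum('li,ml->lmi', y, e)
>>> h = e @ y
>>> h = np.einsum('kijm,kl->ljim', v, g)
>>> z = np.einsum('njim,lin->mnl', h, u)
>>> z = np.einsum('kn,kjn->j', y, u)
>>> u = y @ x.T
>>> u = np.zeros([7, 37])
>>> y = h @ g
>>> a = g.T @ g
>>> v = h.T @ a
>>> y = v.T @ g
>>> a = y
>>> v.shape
(5, 13, 11, 17)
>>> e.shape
(13, 37)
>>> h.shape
(17, 11, 13, 5)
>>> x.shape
(13, 17)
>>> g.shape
(5, 17)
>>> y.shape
(17, 11, 13, 17)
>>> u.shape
(7, 37)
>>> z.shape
(13,)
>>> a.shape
(17, 11, 13, 17)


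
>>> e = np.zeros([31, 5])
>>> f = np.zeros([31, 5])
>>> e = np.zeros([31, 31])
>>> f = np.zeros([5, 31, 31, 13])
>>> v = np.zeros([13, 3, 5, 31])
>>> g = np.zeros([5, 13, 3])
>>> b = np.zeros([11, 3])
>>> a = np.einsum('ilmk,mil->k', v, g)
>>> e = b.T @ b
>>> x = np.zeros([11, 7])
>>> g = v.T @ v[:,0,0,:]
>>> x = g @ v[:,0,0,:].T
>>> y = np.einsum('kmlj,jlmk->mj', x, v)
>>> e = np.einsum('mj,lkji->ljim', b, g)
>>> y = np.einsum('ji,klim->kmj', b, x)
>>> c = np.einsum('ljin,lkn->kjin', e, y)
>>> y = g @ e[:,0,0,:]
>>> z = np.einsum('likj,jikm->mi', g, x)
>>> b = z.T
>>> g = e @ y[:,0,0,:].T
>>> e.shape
(31, 3, 31, 11)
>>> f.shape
(5, 31, 31, 13)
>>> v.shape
(13, 3, 5, 31)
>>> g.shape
(31, 3, 31, 31)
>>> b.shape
(5, 13)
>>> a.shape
(31,)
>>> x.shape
(31, 5, 3, 13)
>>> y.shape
(31, 5, 3, 11)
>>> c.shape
(13, 3, 31, 11)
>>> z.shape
(13, 5)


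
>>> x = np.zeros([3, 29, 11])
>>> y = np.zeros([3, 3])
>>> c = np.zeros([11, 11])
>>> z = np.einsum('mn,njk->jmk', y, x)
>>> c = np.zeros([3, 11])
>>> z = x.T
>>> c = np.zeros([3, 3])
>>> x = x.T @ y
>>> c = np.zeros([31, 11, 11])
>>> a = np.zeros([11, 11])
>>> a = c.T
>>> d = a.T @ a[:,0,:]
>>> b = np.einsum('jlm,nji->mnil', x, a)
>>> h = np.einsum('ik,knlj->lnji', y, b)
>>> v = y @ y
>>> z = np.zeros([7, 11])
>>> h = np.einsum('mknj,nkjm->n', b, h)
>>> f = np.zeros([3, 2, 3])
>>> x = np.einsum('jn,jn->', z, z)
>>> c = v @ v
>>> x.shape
()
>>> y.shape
(3, 3)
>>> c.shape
(3, 3)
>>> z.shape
(7, 11)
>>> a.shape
(11, 11, 31)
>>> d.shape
(31, 11, 31)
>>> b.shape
(3, 11, 31, 29)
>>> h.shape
(31,)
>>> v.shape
(3, 3)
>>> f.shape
(3, 2, 3)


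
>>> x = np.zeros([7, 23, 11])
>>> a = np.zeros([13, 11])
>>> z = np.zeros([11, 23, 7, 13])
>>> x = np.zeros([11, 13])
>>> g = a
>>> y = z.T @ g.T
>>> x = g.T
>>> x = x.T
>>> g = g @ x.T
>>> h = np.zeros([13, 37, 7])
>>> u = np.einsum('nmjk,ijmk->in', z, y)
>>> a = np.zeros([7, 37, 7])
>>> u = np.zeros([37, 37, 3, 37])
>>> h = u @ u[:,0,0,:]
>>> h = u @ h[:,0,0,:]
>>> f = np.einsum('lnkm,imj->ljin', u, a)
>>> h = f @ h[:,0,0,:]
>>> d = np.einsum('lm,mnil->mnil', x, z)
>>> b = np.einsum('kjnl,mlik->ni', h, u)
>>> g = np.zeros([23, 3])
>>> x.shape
(13, 11)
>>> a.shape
(7, 37, 7)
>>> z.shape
(11, 23, 7, 13)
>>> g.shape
(23, 3)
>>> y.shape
(13, 7, 23, 13)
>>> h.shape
(37, 7, 7, 37)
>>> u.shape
(37, 37, 3, 37)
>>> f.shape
(37, 7, 7, 37)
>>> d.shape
(11, 23, 7, 13)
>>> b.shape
(7, 3)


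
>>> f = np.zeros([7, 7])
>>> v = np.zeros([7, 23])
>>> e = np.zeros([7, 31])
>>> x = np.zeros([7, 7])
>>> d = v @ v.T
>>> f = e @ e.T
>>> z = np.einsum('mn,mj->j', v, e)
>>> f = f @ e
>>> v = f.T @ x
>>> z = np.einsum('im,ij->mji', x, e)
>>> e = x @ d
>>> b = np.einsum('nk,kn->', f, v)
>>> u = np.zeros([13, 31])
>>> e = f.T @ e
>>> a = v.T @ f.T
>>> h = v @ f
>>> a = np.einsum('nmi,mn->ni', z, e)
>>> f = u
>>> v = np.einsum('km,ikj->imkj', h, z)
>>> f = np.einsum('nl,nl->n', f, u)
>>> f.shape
(13,)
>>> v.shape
(7, 31, 31, 7)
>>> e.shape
(31, 7)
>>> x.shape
(7, 7)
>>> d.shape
(7, 7)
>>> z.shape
(7, 31, 7)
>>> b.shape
()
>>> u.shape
(13, 31)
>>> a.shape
(7, 7)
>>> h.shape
(31, 31)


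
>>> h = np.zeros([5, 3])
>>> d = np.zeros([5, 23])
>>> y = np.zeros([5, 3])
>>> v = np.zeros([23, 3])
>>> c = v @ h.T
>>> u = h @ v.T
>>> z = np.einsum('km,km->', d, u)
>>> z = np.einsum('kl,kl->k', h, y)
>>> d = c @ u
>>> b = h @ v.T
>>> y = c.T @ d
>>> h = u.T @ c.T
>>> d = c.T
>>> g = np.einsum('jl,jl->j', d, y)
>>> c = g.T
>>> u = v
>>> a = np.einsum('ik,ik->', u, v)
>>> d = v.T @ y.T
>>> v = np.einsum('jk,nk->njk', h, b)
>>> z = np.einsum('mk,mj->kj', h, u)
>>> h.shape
(23, 23)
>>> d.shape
(3, 5)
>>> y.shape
(5, 23)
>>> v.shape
(5, 23, 23)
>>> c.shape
(5,)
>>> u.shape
(23, 3)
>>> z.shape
(23, 3)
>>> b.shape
(5, 23)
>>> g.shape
(5,)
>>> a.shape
()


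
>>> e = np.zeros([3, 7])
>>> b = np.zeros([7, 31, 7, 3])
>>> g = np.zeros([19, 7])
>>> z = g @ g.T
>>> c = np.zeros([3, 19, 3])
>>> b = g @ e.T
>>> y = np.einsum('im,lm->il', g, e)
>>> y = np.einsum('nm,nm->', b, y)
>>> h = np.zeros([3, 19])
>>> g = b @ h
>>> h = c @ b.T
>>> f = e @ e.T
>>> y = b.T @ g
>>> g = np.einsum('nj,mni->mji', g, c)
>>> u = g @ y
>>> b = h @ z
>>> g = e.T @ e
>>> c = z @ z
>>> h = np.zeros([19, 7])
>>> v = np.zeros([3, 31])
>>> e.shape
(3, 7)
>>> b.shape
(3, 19, 19)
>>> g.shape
(7, 7)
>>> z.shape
(19, 19)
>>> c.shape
(19, 19)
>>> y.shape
(3, 19)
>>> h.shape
(19, 7)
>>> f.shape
(3, 3)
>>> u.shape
(3, 19, 19)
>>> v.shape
(3, 31)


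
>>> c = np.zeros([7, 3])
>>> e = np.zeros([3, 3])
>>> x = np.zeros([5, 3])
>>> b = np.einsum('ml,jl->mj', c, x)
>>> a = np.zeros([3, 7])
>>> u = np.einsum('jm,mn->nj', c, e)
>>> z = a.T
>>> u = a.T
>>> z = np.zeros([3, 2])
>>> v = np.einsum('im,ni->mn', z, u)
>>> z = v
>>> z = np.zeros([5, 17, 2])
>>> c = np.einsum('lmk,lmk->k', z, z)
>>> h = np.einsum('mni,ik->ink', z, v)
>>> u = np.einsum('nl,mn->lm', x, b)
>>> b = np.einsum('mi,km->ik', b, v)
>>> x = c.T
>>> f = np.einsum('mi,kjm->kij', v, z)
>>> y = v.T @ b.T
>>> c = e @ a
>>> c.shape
(3, 7)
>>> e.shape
(3, 3)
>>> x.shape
(2,)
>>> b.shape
(5, 2)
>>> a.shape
(3, 7)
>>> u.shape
(3, 7)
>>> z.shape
(5, 17, 2)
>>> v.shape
(2, 7)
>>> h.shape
(2, 17, 7)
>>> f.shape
(5, 7, 17)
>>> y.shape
(7, 5)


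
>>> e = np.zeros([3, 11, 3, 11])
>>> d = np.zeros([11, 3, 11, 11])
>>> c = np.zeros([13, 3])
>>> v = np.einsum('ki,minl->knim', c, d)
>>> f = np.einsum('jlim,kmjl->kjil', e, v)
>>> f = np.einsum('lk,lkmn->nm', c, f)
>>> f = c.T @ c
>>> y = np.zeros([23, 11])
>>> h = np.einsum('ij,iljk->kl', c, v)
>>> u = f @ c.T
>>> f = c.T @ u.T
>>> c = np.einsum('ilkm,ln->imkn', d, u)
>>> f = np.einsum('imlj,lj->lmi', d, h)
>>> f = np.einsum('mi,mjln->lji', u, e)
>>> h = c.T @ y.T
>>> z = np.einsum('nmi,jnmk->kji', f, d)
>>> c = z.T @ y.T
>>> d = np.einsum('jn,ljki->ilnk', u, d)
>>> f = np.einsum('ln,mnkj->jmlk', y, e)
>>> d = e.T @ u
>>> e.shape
(3, 11, 3, 11)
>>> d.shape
(11, 3, 11, 13)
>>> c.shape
(13, 11, 23)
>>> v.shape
(13, 11, 3, 11)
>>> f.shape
(11, 3, 23, 3)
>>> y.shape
(23, 11)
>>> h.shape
(13, 11, 11, 23)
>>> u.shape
(3, 13)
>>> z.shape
(11, 11, 13)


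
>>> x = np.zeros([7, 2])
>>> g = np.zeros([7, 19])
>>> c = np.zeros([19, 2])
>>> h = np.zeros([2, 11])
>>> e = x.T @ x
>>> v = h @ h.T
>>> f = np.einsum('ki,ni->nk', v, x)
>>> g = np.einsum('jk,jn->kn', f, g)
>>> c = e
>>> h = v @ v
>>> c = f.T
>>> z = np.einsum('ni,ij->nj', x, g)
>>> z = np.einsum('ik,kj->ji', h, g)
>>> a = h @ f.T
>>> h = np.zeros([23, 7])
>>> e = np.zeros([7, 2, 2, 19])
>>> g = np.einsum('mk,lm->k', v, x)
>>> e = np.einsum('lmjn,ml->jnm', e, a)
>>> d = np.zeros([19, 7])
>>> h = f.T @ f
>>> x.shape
(7, 2)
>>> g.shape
(2,)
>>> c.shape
(2, 7)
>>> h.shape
(2, 2)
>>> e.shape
(2, 19, 2)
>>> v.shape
(2, 2)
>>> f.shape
(7, 2)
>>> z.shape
(19, 2)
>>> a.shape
(2, 7)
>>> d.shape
(19, 7)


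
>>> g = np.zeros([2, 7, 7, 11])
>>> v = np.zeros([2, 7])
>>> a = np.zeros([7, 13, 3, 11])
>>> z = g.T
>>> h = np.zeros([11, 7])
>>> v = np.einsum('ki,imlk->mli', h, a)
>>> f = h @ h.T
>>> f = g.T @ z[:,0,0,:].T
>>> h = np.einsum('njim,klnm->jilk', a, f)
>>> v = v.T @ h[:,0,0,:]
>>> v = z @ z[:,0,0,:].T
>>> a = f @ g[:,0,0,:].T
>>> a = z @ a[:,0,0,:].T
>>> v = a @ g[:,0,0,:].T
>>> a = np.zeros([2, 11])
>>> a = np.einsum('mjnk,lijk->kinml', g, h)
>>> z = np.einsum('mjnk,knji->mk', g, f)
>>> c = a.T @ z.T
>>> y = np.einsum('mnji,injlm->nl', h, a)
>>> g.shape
(2, 7, 7, 11)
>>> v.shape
(11, 7, 7, 2)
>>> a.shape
(11, 3, 7, 2, 13)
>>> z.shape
(2, 11)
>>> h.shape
(13, 3, 7, 11)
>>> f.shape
(11, 7, 7, 11)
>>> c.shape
(13, 2, 7, 3, 2)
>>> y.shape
(3, 2)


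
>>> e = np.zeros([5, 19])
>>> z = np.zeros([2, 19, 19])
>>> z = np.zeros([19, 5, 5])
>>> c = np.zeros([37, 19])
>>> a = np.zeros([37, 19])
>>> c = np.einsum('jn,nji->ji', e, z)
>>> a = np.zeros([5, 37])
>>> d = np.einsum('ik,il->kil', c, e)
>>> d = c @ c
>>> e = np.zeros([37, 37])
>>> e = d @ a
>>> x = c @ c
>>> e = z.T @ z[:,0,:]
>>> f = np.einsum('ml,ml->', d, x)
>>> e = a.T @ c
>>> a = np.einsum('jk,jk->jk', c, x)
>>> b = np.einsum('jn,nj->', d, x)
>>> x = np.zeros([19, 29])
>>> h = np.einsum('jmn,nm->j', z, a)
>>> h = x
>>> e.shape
(37, 5)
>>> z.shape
(19, 5, 5)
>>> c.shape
(5, 5)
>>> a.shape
(5, 5)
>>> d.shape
(5, 5)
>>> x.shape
(19, 29)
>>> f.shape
()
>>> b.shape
()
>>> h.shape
(19, 29)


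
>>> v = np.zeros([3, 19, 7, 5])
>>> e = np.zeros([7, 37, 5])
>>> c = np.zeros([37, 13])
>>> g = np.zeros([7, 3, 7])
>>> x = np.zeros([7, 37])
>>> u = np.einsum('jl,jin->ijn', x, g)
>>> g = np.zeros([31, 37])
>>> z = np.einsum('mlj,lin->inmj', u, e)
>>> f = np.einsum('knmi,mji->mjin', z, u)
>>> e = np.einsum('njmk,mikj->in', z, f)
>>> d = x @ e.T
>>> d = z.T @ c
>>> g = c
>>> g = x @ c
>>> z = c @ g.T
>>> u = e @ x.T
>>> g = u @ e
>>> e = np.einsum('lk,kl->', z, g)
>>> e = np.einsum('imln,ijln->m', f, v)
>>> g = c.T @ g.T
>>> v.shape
(3, 19, 7, 5)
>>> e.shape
(7,)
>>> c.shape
(37, 13)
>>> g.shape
(13, 7)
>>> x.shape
(7, 37)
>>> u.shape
(7, 7)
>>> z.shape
(37, 7)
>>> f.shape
(3, 7, 7, 5)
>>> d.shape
(7, 3, 5, 13)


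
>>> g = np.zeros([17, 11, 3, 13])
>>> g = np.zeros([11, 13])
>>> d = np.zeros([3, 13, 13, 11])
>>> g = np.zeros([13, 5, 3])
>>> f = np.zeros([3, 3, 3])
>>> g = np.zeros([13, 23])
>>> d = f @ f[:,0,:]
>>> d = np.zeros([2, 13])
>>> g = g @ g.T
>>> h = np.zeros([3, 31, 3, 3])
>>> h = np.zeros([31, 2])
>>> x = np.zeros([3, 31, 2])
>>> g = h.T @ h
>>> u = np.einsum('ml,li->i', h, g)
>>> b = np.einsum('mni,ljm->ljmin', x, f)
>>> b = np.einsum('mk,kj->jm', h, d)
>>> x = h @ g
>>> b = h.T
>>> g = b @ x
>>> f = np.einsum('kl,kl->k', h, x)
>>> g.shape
(2, 2)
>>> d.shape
(2, 13)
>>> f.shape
(31,)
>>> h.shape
(31, 2)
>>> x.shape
(31, 2)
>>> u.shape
(2,)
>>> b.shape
(2, 31)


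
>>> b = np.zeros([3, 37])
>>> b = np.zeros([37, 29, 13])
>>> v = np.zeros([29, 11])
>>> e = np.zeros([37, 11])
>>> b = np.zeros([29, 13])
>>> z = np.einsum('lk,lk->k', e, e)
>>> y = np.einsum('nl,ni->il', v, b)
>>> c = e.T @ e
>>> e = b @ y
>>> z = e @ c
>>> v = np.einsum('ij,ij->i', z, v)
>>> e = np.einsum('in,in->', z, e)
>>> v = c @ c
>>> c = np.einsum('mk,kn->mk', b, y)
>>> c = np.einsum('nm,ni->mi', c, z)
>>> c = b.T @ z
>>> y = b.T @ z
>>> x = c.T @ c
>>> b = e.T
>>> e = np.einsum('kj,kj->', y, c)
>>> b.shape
()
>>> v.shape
(11, 11)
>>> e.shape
()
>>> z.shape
(29, 11)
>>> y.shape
(13, 11)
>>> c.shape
(13, 11)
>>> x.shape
(11, 11)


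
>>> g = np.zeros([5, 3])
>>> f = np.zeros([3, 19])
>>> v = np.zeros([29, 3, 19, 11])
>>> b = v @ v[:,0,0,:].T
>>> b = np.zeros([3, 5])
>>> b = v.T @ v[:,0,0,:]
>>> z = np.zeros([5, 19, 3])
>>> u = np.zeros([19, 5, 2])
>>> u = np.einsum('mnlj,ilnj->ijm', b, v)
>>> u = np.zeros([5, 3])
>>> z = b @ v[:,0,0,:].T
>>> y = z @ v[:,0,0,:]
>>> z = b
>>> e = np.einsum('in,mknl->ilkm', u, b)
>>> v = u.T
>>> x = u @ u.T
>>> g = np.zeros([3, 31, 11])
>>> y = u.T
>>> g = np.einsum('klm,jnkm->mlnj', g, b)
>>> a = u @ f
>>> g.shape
(11, 31, 19, 11)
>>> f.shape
(3, 19)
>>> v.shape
(3, 5)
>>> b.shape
(11, 19, 3, 11)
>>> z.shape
(11, 19, 3, 11)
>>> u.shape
(5, 3)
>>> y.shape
(3, 5)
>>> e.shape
(5, 11, 19, 11)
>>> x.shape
(5, 5)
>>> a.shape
(5, 19)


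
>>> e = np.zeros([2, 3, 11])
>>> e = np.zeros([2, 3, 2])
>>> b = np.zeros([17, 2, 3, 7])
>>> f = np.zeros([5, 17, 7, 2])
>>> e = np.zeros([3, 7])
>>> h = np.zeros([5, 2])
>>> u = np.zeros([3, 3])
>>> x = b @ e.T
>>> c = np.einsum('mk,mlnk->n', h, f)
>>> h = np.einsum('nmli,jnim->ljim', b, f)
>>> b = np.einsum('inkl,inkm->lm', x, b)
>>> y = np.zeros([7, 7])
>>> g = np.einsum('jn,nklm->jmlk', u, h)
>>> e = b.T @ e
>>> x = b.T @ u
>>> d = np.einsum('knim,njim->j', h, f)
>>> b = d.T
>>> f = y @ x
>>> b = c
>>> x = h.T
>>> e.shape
(7, 7)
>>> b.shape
(7,)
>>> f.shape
(7, 3)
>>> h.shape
(3, 5, 7, 2)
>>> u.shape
(3, 3)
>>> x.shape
(2, 7, 5, 3)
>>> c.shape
(7,)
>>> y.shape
(7, 7)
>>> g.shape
(3, 2, 7, 5)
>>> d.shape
(17,)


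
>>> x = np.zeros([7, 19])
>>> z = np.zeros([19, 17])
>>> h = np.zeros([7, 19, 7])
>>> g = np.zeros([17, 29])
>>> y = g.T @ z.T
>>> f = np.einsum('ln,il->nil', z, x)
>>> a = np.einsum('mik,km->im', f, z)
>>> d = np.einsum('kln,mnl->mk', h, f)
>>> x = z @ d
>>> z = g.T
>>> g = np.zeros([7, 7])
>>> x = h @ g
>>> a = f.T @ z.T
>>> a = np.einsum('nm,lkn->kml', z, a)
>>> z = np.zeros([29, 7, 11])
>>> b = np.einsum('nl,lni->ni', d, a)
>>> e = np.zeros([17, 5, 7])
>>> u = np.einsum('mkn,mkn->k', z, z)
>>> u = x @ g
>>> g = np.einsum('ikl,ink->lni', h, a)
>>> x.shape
(7, 19, 7)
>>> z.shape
(29, 7, 11)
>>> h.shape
(7, 19, 7)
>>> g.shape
(7, 17, 7)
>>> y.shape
(29, 19)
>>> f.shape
(17, 7, 19)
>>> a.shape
(7, 17, 19)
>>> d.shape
(17, 7)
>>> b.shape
(17, 19)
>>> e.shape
(17, 5, 7)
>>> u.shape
(7, 19, 7)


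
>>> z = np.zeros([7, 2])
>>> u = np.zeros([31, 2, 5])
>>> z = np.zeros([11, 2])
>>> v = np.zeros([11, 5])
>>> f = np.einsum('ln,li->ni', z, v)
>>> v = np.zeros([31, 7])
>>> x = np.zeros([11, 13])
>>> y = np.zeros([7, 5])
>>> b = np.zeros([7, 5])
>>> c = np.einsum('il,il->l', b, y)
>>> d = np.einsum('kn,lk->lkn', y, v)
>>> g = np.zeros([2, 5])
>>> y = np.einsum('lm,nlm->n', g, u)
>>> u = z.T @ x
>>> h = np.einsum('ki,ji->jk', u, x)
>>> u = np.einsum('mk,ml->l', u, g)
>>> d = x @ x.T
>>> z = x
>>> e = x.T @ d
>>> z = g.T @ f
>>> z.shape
(5, 5)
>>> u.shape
(5,)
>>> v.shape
(31, 7)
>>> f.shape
(2, 5)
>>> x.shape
(11, 13)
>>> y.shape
(31,)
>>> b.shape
(7, 5)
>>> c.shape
(5,)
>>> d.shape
(11, 11)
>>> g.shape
(2, 5)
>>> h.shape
(11, 2)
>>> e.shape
(13, 11)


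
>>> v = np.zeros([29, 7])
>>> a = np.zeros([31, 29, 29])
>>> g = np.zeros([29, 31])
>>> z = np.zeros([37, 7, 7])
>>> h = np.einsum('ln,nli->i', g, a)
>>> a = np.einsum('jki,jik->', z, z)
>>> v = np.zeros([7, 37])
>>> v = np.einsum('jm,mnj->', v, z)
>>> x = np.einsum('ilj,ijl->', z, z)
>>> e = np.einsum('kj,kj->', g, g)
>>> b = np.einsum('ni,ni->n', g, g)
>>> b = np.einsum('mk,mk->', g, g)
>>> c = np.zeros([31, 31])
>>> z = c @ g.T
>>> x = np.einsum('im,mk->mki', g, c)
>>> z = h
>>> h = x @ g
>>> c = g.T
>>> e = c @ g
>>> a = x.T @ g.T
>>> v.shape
()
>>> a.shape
(29, 31, 29)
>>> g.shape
(29, 31)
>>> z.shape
(29,)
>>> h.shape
(31, 31, 31)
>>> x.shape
(31, 31, 29)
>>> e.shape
(31, 31)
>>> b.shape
()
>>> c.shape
(31, 29)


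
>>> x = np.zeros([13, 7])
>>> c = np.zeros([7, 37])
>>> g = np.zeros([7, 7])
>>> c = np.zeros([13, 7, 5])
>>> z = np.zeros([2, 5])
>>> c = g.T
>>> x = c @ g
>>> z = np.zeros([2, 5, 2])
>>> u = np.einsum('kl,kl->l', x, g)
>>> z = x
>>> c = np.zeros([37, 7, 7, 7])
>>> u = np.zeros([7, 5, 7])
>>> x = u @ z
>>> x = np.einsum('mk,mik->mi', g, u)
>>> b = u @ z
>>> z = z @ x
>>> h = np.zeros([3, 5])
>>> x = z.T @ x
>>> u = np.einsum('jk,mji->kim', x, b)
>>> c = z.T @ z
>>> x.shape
(5, 5)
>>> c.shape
(5, 5)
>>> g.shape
(7, 7)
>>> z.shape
(7, 5)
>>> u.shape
(5, 7, 7)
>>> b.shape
(7, 5, 7)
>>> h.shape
(3, 5)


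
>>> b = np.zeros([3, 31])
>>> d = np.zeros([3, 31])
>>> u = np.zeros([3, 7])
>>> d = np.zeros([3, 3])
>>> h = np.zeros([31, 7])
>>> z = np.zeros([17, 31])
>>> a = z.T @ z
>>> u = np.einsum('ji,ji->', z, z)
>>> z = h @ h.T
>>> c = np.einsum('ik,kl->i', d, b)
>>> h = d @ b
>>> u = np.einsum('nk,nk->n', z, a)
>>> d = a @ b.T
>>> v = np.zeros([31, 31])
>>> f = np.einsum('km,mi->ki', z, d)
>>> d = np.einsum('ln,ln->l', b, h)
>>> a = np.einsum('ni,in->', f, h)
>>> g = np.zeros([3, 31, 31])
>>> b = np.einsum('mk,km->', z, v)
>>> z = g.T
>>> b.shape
()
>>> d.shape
(3,)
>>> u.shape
(31,)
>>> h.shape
(3, 31)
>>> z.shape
(31, 31, 3)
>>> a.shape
()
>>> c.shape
(3,)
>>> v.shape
(31, 31)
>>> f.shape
(31, 3)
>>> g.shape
(3, 31, 31)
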